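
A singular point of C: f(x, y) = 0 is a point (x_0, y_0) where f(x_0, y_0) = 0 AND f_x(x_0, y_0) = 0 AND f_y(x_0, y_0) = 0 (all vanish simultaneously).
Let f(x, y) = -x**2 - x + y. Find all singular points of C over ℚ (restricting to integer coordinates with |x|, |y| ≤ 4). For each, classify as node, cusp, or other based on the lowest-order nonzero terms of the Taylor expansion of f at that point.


No singular points in the scanned grid; C is smooth there.

Compute partial derivatives:
  f_x = -2*x - 1.
  f_y = 1.
f_y = 1 is a nonzero constant, so f_y never vanishes: no point (x, y) can satisfy f = f_x = f_y = 0. In particular no (x, y) ∈ {−4, ..., 4}² is singular; the curve is smooth.


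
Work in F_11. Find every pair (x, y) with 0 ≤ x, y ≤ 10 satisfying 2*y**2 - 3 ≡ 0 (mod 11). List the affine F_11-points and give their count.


Affine F_11-points: ∅; count = 0.

For each of the 121 pairs (x, y) ∈ F_11², evaluate f(x, y) mod 11. Record the zeros.
  x = 0: [0↦8, 1↦10, 2↦5, 3↦4, 4↦7, 5↦3, 6↦3, 7↦7, 8↦4, 9↦5, 10↦10]  zeros at y ∈ ∅
  x = 1: [0↦8, 1↦10, 2↦5, 3↦4, 4↦7, 5↦3, 6↦3, 7↦7, 8↦4, 9↦5, 10↦10]  zeros at y ∈ ∅
  x = 2: [0↦8, 1↦10, 2↦5, 3↦4, 4↦7, 5↦3, 6↦3, 7↦7, 8↦4, 9↦5, 10↦10]  zeros at y ∈ ∅
  x = 3: [0↦8, 1↦10, 2↦5, 3↦4, 4↦7, 5↦3, 6↦3, 7↦7, 8↦4, 9↦5, 10↦10]  zeros at y ∈ ∅
  x = 4: [0↦8, 1↦10, 2↦5, 3↦4, 4↦7, 5↦3, 6↦3, 7↦7, 8↦4, 9↦5, 10↦10]  zeros at y ∈ ∅
  x = 5: [0↦8, 1↦10, 2↦5, 3↦4, 4↦7, 5↦3, 6↦3, 7↦7, 8↦4, 9↦5, 10↦10]  zeros at y ∈ ∅
  x = 6: [0↦8, 1↦10, 2↦5, 3↦4, 4↦7, 5↦3, 6↦3, 7↦7, 8↦4, 9↦5, 10↦10]  zeros at y ∈ ∅
  x = 7: [0↦8, 1↦10, 2↦5, 3↦4, 4↦7, 5↦3, 6↦3, 7↦7, 8↦4, 9↦5, 10↦10]  zeros at y ∈ ∅
  x = 8: [0↦8, 1↦10, 2↦5, 3↦4, 4↦7, 5↦3, 6↦3, 7↦7, 8↦4, 9↦5, 10↦10]  zeros at y ∈ ∅
  x = 9: [0↦8, 1↦10, 2↦5, 3↦4, 4↦7, 5↦3, 6↦3, 7↦7, 8↦4, 9↦5, 10↦10]  zeros at y ∈ ∅
  x = 10: [0↦8, 1↦10, 2↦5, 3↦4, 4↦7, 5↦3, 6↦3, 7↦7, 8↦4, 9↦5, 10↦10]  zeros at y ∈ ∅
Collecting zeros: affine points = ∅.
Total count |C(F_11)_aff| = 0.


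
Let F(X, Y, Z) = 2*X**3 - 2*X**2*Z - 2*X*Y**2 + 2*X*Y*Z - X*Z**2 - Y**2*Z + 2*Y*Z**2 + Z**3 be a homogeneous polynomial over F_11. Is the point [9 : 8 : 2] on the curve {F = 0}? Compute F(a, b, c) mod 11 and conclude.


F(9,8,2) ≡ 2 (mod 11); P is NOT on the curve.

Evaluate F(9, 8, 2) term-by-term (mod 11).
  2*X**3 ↦ 2·729·1·1 = 1458
  -2*X**2*Z ↦ -2·81·1·2 = -324
  -2*X*Y**2 ↦ -2·9·64·1 = -1152
  2*X*Y*Z ↦ 2·9·8·2 = 288
  -X*Z**2 ↦ -1·9·1·4 = -36
  -Y**2*Z ↦ -1·1·64·2 = -128
  2*Y*Z**2 ↦ 2·1·8·4 = 64
  Z**3 ↦ 1·1·1·8 = 8
Sum: F(9, 8, 2) = (1458) + (-324) + (-1152) + (288) + (-36) + (-128) + (64) + (8) = 178.
Reducing mod 11: 178 ≡ 2 (mod 11).
Since F(a, b, c) ≡ 2 ≠ 0 (mod 11), P does NOT lie on the curve.


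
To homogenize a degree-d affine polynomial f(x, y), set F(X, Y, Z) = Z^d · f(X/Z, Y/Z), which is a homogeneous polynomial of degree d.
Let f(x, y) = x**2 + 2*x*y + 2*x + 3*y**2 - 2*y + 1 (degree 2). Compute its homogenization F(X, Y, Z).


F(X, Y, Z) = X**2 + 2*X*Y + 2*X*Z + 3*Y**2 - 2*Y*Z + Z**2

deg(f) = 2.
Substitute x = X/Z, y = Y/Z into f, then multiply by Z^2.
  monomial 1·x^2·y^0 ↦ 1·X^2·Y^0·Z^0.
  monomial 2·x^1·y^1 ↦ 2·X^1·Y^1·Z^0.
  monomial 2·x^1·y^0 ↦ 2·X^1·Y^0·Z^1.
  monomial 3·x^0·y^2 ↦ 3·X^0·Y^2·Z^0.
  monomial -2·x^0·y^1 ↦ -2·X^0·Y^1·Z^1.
  monomial 1·x^0·y^0 ↦ 1·X^0·Y^0·Z^2.
Collecting: F(X, Y, Z) = X**2 + 2*X*Y + 2*X*Z + 3*Y**2 - 2*Y*Z + Z**2.


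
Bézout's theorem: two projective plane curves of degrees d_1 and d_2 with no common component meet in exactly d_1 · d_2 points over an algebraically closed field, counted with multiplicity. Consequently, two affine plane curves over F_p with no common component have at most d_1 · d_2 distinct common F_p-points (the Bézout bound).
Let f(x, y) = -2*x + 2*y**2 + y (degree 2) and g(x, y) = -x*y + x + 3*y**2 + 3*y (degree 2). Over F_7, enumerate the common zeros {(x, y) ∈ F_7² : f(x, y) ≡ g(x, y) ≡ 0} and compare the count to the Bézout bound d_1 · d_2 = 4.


Common zeros: {(0, 0)}; count = 1; Bézout bound = 4.

deg(f) = 2, deg(g) = 2, so Bézout bound = 4.
Scan x ∈ F_7. For each x, list the y ∈ F_7 with f(x, y) ≡ 0 and those with g(x, y) ≡ 0 (mod 7); the common zeros in that column are the intersection.
  x = 0: f ≡ 0 at y ∈ {0, 3}; g ≡ 0 at y ∈ {0, 6}; common: {0}.
  x = 1: f ≡ 0 at y ∈ ∅; g ≡ 0 at y ∈ ∅; common: ∅.
  x = 2: f ≡ 0 at y ∈ ∅; g ≡ 0 at y ∈ ∅; common: ∅.
  x = 3: f ≡ 0 at y ∈ {5}; g ≡ 0 at y ∈ ∅; common: ∅.
  x = 4: f ≡ 0 at y ∈ {4, 6}; g ≡ 0 at y ∈ {2, 3}; common: ∅.
  x = 5: f ≡ 0 at y ∈ {1, 2}; g ≡ 0 at y ∈ {5}; common: ∅.
  x = 6: f ≡ 0 at y ∈ ∅; g ≡ 0 at y ∈ {4}; common: ∅.
Collecting: common zeros = {(0, 0)}, so the count is 1.
Comparison with the Bézout bound: 1 ≤ 4 = deg(f)·deg(g), as expected for curves with no common component (the affine F_7-count falls short of the bound because intersections may lie at infinity, over extension fields, or carry multiplicity).


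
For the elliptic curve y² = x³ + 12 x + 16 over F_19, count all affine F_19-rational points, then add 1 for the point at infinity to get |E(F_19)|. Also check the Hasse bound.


Affine points = {(0, 4), (0, 15), (5, 7), (5, 12), (6, 0), (7, 5), (7, 14), (8, 4), (8, 15), (9, 6), (9, 13), (11, 4), (11, 15), (12, 8), (12, 11)}; affine count = 15; |E(F_19)| = 16.

Discriminant check: Δ ∝ 4a³ + 27b² = 4·12³ + 27·16² = 4·1728 + 27·256 ≡ 11 (mod 19). Nonzero ⇒ E is nonsingular.
For each x ∈ F_19, compute rhs = x³ + 12·x + 16 mod 19, then count y ∈ F_19 with y² ≡ rhs.
  x = 0: rhs = 16, matching y values: 4, 15 (2 points).
  x = 1: rhs = 10, matching y values: none (0 points).
  x = 2: rhs = 10, matching y values: none (0 points).
  x = 3: rhs = 3, matching y values: none (0 points).
  x = 4: rhs = 14, matching y values: none (0 points).
  x = 5: rhs = 11, matching y values: 7, 12 (2 points).
  x = 6: rhs = 0, matching y values: 0 (1 points).
  x = 7: rhs = 6, matching y values: 5, 14 (2 points).
  x = 8: rhs = 16, matching y values: 4, 15 (2 points).
  x = 9: rhs = 17, matching y values: 6, 13 (2 points).
  x = 10: rhs = 15, matching y values: none (0 points).
  x = 11: rhs = 16, matching y values: 4, 15 (2 points).
  x = 12: rhs = 7, matching y values: 8, 11 (2 points).
  x = 13: rhs = 13, matching y values: none (0 points).
  x = 14: rhs = 2, matching y values: none (0 points).
  x = 15: rhs = 18, matching y values: none (0 points).
  x = 16: rhs = 10, matching y values: none (0 points).
  x = 17: rhs = 3, matching y values: none (0 points).
  x = 18: rhs = 3, matching y values: none (0 points).
Total affine count: 15.
Full point count |E(F_19)| = 15 + 1 = 16.
Hasse bound: |16 − (19+1)| = |-4| = 4 ≤ 2√19 ≈ 8.7178 ✓.


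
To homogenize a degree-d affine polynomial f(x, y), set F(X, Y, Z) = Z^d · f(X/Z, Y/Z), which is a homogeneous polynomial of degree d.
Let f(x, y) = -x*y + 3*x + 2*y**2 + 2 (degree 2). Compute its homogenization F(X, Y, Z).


F(X, Y, Z) = -X*Y + 3*X*Z + 2*Y**2 + 2*Z**2

deg(f) = 2.
Substitute x = X/Z, y = Y/Z into f, then multiply by Z^2.
  monomial -1·x^1·y^1 ↦ -1·X^1·Y^1·Z^0.
  monomial 3·x^1·y^0 ↦ 3·X^1·Y^0·Z^1.
  monomial 2·x^0·y^2 ↦ 2·X^0·Y^2·Z^0.
  monomial 2·x^0·y^0 ↦ 2·X^0·Y^0·Z^2.
Collecting: F(X, Y, Z) = -X*Y + 3*X*Z + 2*Y**2 + 2*Z**2.


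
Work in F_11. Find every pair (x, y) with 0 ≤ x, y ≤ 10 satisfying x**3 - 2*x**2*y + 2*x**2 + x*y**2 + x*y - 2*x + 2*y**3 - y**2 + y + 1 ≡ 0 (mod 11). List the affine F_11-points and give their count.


Affine F_11-points: {(0, 5), (1, 10), (2, 1), (2, 6), (2, 9), (3, 7), (4, 8), (5, 2), (7, 9), (8, 3), (9, 6), (10, 6)}; count = 12.

For each of the 121 pairs (x, y) ∈ F_11², evaluate f(x, y) mod 11. Record the zeros.
  x = 0: [0↦1, 1↦3, 2↦4, 3↦5, 4↦7, 5↦0, 6↦7, 7↦7, 8↦1, 9↦1, 10↦8]  zeros at y ∈ {5}
  x = 1: [0↦2, 1↦4, 2↦7, 3↦1, 4↦9, 5↦10, 6↦5, 7↦6, 8↦3, 9↦8, 10↦0]  zeros at y ∈ {10}
  x = 2: [0↦2, 1↦0, 2↦1, 3↦6, 4↦5, 5↦10, 6↦0, 7↦9, 8↦5, 9↦0, 10↦6]  zeros at y ∈ {1, 6, 9}
  x = 3: [0↦7, 1↦8, 2↦3, 3↦4, 4↦1, 5↦6, 6↦9, 7↦0, 8↦2, 9↦5, 10↦10]  zeros at y ∈ {7}
  x = 4: [0↦1, 1↦1, 2↦8, 3↦1, 4↦3, 5↦4, 6↦5, 7↦7, 8↦0, 9↦7, 10↦7]  zeros at y ∈ {8}
  x = 5: [0↦1, 1↦7, 2↦0, 3↦3, 4↦6, 5↦10, 6↦5, 7↦3, 8↦5, 9↦1, 10↦3]  zeros at y ∈ {2}
  x = 6: [0↦2, 1↦10, 2↦7, 3↦5, 4↦5, 5↦8, 6↦4, 7↦5, 8↦1, 9↦4, 10↦4]  zeros at y ∈ ∅
  x = 7: [0↦10, 1↦5, 2↦2, 3↦2, 4↦6, 5↦4, 6↦8, 7↦8, 8↦5, 9↦0, 10↦5]  zeros at y ∈ {9}
  x = 8: [0↦9, 1↦9, 2↦2, 3↦0, 4↦4, 5↦4, 6↦1, 7↦7, 8↦1, 9↦6, 10↦1]  zeros at y ∈ {3}
  x = 9: [0↦5, 1↦6, 2↦2, 3↦5, 4↦5, 5↦3, 6↦0, 7↦8, 8↦6, 9↦6, 10↦9]  zeros at y ∈ {6}
  x = 10: [0↦4, 1↦2, 2↦8, 3↦1, 4↦4, 5↦7, 6↦0, 7↦6, 8↦4, 9↦6, 10↦2]  zeros at y ∈ {6}
Collecting zeros: affine points = {(0, 5), (1, 10), (2, 1), (2, 6), (2, 9), (3, 7), (4, 8), (5, 2), (7, 9), (8, 3), (9, 6), (10, 6)}.
Total count |C(F_11)_aff| = 12.


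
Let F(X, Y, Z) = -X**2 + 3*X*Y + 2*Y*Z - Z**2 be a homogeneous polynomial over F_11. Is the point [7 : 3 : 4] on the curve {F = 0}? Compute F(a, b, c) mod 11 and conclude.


F(7,3,4) ≡ 0 (mod 11); P is on the curve.

Evaluate F(7, 3, 4) term-by-term (mod 11).
  -X**2 ↦ -1·49·1·1 = -49
  3*X*Y ↦ 3·7·3·1 = 63
  2*Y*Z ↦ 2·1·3·4 = 24
  -Z**2 ↦ -1·1·1·16 = -16
Sum: F(7, 3, 4) = (-49) + (63) + (24) + (-16) = 22.
Reducing mod 11: 22 ≡ 0 (mod 11).
Since F(a, b, c) ≡ 0 (mod 11), P lies on the curve.


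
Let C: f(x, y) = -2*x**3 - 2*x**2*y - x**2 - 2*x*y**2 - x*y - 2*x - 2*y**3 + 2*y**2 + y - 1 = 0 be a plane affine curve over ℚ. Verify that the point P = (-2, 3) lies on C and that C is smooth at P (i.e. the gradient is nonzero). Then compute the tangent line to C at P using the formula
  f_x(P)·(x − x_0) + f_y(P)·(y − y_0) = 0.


Tangent line at P: -19*x - 23*y + 31 = 0.

Step 1: f(-2, 3) = 0, so P lies on C.
Step 2: partial derivatives
  f_x(x, y) = -6*x**2 - 4*x*y - 2*x - 2*y**2 - y - 2, f_y(x, y) = -2*x**2 - 4*x*y - x - 6*y**2 + 4*y + 1.
  f_x(P) = -19, f_y(P) = -23 (gradient nonzero, so P is smooth).
Step 3: tangent line at P: -19·(x − -2) + -23·(y − 3) = 0.
Expanding: -19*x - 23*y + 31 = 0.


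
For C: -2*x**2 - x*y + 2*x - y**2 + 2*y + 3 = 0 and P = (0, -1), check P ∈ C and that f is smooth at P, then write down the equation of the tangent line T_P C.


Tangent line at P: 3*x + 4*y + 4 = 0.

Step 1: f(0, -1) = 0, so P lies on C.
Step 2: partial derivatives
  f_x(x, y) = -4*x - y + 2, f_y(x, y) = -x - 2*y + 2.
  f_x(P) = 3, f_y(P) = 4 (gradient nonzero, so P is smooth).
Step 3: tangent line at P: 3·(x − 0) + 4·(y − -1) = 0.
Expanding: 3*x + 4*y + 4 = 0.


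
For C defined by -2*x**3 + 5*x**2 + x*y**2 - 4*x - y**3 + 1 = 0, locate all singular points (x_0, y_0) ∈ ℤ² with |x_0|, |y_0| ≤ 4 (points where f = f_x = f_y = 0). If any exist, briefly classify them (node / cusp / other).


Singular points: {(1, 0)}; classification: node.

Compute partial derivatives:
  f_x = -6*x**2 + 10*x + y**2 - 4.
  f_y = 2*x*y - 3*y**2.
Scan x_0 ∈ {−4, ..., 4}. For each x_0, f_y(x_0, y) is a polynomial in y; find its integer roots y ∈ {−4, ..., 4}, then test f_x and f at those candidates.
  x = -4: f_y(-4, y) = -3*y**2 - 8*y; vanishes at y ∈ {0}. (-4, 0): f_x = -140 ≠ 0.
  x = -3: f_y(-3, y) = -3*y**2 - 6*y; vanishes at y ∈ {-2, 0}. (-3, -2): f_x = -84 ≠ 0; (-3, 0): f_x = -88 ≠ 0.
  x = -2: f_y(-2, y) = -3*y**2 - 4*y; vanishes at y ∈ {0}. (-2, 0): f_x = -48 ≠ 0.
  x = -1: f_y(-1, y) = -3*y**2 - 2*y; vanishes at y ∈ {0}. (-1, 0): f_x = -20 ≠ 0.
  x = 0: f_y(0, y) = -3*y**2; vanishes at y ∈ {0}. (0, 0): f_x = -4 ≠ 0.
  x = 1: f_y(1, y) = -3*y**2 + 2*y; vanishes at y ∈ {0}. (1, 0): f_x = 0, f = 0 — SINGULAR.
  x = 2: f_y(2, y) = -3*y**2 + 4*y; vanishes at y ∈ {0}. (2, 0): f_x = -8 ≠ 0.
  x = 3: f_y(3, y) = -3*y**2 + 6*y; vanishes at y ∈ {0, 2}. (3, 0): f_x = -28 ≠ 0; (3, 2): f_x = -24 ≠ 0.
  x = 4: f_y(4, y) = -3*y**2 + 8*y; vanishes at y ∈ {0}. (4, 0): f_x = -60 ≠ 0.
Only singular point on the grid: (1, 0).
Classify: substitute x = 1 + u, y = 0 + v and expand: f = -2*u**3 - u**2 + u*v**2 - v**3 + v**2.
No constant or linear terms (consistent with a singular point). Quadratic part: -u**2 + v**2. Cubic part: -2*u**3 + u*v**2 - v**3.
The quadratic part v**2 - u**2 = (v − u)(v + u) splits into two distinct linear factors, so there are two distinct tangent lines y − 0 = ±(x − 1) — this is a node (ordinary double point).
Classification: node.


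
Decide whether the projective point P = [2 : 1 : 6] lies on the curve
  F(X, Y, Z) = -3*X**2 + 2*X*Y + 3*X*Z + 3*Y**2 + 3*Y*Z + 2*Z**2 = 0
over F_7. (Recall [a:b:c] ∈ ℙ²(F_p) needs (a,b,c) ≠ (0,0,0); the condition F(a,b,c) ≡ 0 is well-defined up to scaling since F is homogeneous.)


F(2,1,6) ≡ 2 (mod 7); P is NOT on the curve.

Evaluate F(2, 1, 6) term-by-term (mod 7).
  -3*X**2 ↦ -3·4·1·1 = -12
  2*X*Y ↦ 2·2·1·1 = 4
  3*X*Z ↦ 3·2·1·6 = 36
  3*Y**2 ↦ 3·1·1·1 = 3
  3*Y*Z ↦ 3·1·1·6 = 18
  2*Z**2 ↦ 2·1·1·36 = 72
Sum: F(2, 1, 6) = (-12) + (4) + (36) + (3) + (18) + (72) = 121.
Reducing mod 7: 121 ≡ 2 (mod 7).
Since F(a, b, c) ≡ 2 ≠ 0 (mod 7), P does NOT lie on the curve.


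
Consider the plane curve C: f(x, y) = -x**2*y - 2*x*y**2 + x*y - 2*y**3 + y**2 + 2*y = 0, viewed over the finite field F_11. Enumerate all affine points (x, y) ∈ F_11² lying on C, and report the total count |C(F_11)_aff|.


Affine F_11-points: {(0, 0), (1, 0), (2, 0), (2, 4), (3, 0), (3, 1), (3, 2), (4, 0), (5, 0), (5, 2), (5, 10), (6, 0), (7, 0), (7, 1), (7, 9), (8, 0), (9, 0), (9, 9), (9, 10), (10, 0), (10, 7)}; count = 21.

For each of the 121 pairs (x, y) ∈ F_11², evaluate f(x, y) mod 11. Record the zeros.
  x = 0: [0↦0, 1↦1, 2↦3, 3↦5, 4↦6, 5↦5, 6↦1, 7↦4, 8↦2, 9↦5, 10↦1]  zeros at y ∈ {0}
  x = 1: [0↦0, 1↦10, 2↦6, 3↦9, 4↦7, 5↦10, 6↦6, 7↦5, 8↦6, 9↦8, 10↦10]  zeros at y ∈ {0}
  x = 2: [0↦0, 1↦6, 2↦5, 3↦7, 4↦0, 5↦5, 6↦10, 7↦3, 8↦5, 9↦4, 10↦10]  zeros at y ∈ {0, 4}
  x = 3: [0↦0, 1↦0, 2↦0, 3↦10, 4↦7, 5↦1, 6↦2, 7↦9, 8↦10, 9↦4, 10↦1]  zeros at y ∈ {0, 1, 2}
  x = 4: [0↦0, 1↦3, 2↦2, 3↦7, 4↦6, 5↦9, 6↦4, 7↦1, 8↦10, 9↦8, 10↦5]  zeros at y ∈ {0}
  x = 5: [0↦0, 1↦4, 2↦0, 3↦9, 4↦8, 5↦7, 6↦5, 7↦1, 8↦5, 9↦5, 10↦0]  zeros at y ∈ {0, 2, 10}
  x = 6: [0↦0, 1↦3, 2↦5, 3↦5, 4↦2, 5↦6, 6↦5, 7↦9, 8↦6, 9↦6, 10↦8]  zeros at y ∈ {0}
  x = 7: [0↦0, 1↦0, 2↦6, 3↦6, 4↦10, 5↦6, 6↦4, 7↦3, 8↦2, 9↦0, 10↦7]  zeros at y ∈ {0, 1, 9}
  x = 8: [0↦0, 1↦6, 2↦3, 3↦1, 4↦10, 5↦7, 6↦2, 7↦5, 8↦4, 9↦9, 10↦8]  zeros at y ∈ {0}
  x = 9: [0↦0, 1↦10, 2↦7, 3↦1, 4↦2, 5↦9, 6↦10, 7↦4, 8↦1, 9↦0, 10↦0]  zeros at y ∈ {0, 9, 10}
  x = 10: [0↦0, 1↦1, 2↦7, 3↦6, 4↦8, 5↦1, 6↦6, 7↦0, 8↦4, 9↦6, 10↦5]  zeros at y ∈ {0, 7}
Collecting zeros: affine points = {(0, 0), (1, 0), (2, 0), (2, 4), (3, 0), (3, 1), (3, 2), (4, 0), (5, 0), (5, 2), (5, 10), (6, 0), (7, 0), (7, 1), (7, 9), (8, 0), (9, 0), (9, 9), (9, 10), (10, 0), (10, 7)}.
Total count |C(F_11)_aff| = 21.


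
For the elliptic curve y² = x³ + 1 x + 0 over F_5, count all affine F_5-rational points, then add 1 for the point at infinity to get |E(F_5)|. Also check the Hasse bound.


Affine points = {(0, 0), (2, 0), (3, 0)}; affine count = 3; |E(F_5)| = 4.

Discriminant check: Δ ∝ 4a³ + 27b² = 4·1³ + 27·0² = 4·1 + 27·0 ≡ 4 (mod 5). Nonzero ⇒ E is nonsingular.
For each x ∈ F_5, compute rhs = x³ + 1·x + 0 mod 5, then count y ∈ F_5 with y² ≡ rhs.
  x = 0: rhs = 0, matching y values: 0 (1 points).
  x = 1: rhs = 2, matching y values: none (0 points).
  x = 2: rhs = 0, matching y values: 0 (1 points).
  x = 3: rhs = 0, matching y values: 0 (1 points).
  x = 4: rhs = 3, matching y values: none (0 points).
Total affine count: 3.
Full point count |E(F_5)| = 3 + 1 = 4.
Hasse bound: |4 − (5+1)| = |-2| = 2 ≤ 2√5 ≈ 4.4721 ✓.


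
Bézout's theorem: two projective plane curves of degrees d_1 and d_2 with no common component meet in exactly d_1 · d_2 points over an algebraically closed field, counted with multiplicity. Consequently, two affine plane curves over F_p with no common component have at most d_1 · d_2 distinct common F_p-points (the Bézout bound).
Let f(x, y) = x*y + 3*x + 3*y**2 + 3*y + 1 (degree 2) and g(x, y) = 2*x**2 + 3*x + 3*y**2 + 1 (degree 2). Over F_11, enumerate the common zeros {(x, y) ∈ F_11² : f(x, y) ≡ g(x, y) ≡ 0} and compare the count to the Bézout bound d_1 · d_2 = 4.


Common zeros: {(3, 3)}; count = 1; Bézout bound = 4.

deg(f) = 2, deg(g) = 2, so Bézout bound = 4.
Scan x ∈ F_11. For each x, list the y ∈ F_11 with f(x, y) ≡ 0 and those with g(x, y) ≡ 0 (mod 11); the common zeros in that column are the intersection.
  x = 0: f ≡ 0 at y ∈ ∅; g ≡ 0 at y ∈ ∅; common: ∅.
  x = 1: f ≡ 0 at y ∈ {1, 5}; g ≡ 0 at y ∈ {3, 8}; common: ∅.
  x = 2: f ≡ 0 at y ∈ ∅; g ≡ 0 at y ∈ ∅; common: ∅.
  x = 3: f ≡ 0 at y ∈ {3, 6}; g ≡ 0 at y ∈ {3, 8}; common: {3}.
  x = 4: f ≡ 0 at y ∈ {7, 9}; g ≡ 0 at y ∈ ∅; common: ∅.
  x = 5: f ≡ 0 at y ∈ {2, 10}; g ≡ 0 at y ∈ {0}; common: ∅.
  x = 6: f ≡ 0 at y ∈ ∅; g ≡ 0 at y ∈ ∅; common: ∅.
  x = 7: f ≡ 0 at y ∈ {0, 4}; g ≡ 0 at y ∈ {2, 9}; common: ∅.
  x = 8: f ≡ 0 at y ∈ ∅; g ≡ 0 at y ∈ {2, 9}; common: ∅.
  x = 9: f ≡ 0 at y ∈ ∅; g ≡ 0 at y ∈ ∅; common: ∅.
  x = 10: f ≡ 0 at y ∈ ∅; g ≡ 0 at y ∈ {0}; common: ∅.
Collecting: common zeros = {(3, 3)}, so the count is 1.
Comparison with the Bézout bound: 1 ≤ 4 = deg(f)·deg(g), as expected for curves with no common component (the affine F_11-count falls short of the bound because intersections may lie at infinity, over extension fields, or carry multiplicity).


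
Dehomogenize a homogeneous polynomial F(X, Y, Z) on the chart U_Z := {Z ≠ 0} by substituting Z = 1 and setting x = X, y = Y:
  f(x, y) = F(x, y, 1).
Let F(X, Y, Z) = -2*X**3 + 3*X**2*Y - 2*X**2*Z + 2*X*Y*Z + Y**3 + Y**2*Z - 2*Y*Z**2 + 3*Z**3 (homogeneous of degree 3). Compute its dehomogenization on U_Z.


f(x, y) = -2*x**3 + 3*x**2*y - 2*x**2 + 2*x*y + y**3 + y**2 - 2*y + 3

On U_Z we set Z = 1. Each monomial c·X^i·Y^j·Z^k in F becomes c·x^i·y^j·1^k = c·x^i·y^j.
Substituting Z = 1: F(X, Y, 1) = -2*x**3 + 3*x**2*y - 2*x**2 + 2*x*y + y**3 + y**2 - 2*y + 3.
Note: deg(f) ≤ deg(F) = 3; strict inequality happens when F is divisible by Z (lost terms).


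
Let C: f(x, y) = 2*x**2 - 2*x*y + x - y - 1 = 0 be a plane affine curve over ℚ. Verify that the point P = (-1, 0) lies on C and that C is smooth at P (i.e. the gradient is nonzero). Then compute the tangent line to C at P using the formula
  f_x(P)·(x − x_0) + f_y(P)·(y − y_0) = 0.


Tangent line at P: -3*x + y - 3 = 0.

Step 1: f(-1, 0) = 0, so P lies on C.
Step 2: partial derivatives
  f_x(x, y) = 4*x - 2*y + 1, f_y(x, y) = -2*x - 1.
  f_x(P) = -3, f_y(P) = 1 (gradient nonzero, so P is smooth).
Step 3: tangent line at P: -3·(x − -1) + 1·(y − 0) = 0.
Expanding: -3*x + y - 3 = 0.


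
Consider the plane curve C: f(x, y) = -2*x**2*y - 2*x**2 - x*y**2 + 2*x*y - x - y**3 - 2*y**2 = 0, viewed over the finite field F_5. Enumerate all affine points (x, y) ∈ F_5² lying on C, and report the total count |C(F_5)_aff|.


Affine F_5-points: {(0, 0), (0, 3), (1, 4), (2, 0), (2, 3)}; count = 5.

For each of the 25 pairs (x, y) ∈ F_5², evaluate f(x, y) mod 5. Record the zeros.
  x = 0: [0↦0, 1↦2, 2↦4, 3↦0, 4↦4]  zeros at y ∈ {0, 3}
  x = 1: [0↦2, 1↦3, 2↦2, 3↦3, 4↦0]  zeros at y ∈ {4}
  x = 2: [0↦0, 1↦1, 2↦3, 3↦0, 4↦1]  zeros at y ∈ {0, 3}
  x = 3: [0↦4, 1↦1, 2↦2, 3↦1, 4↦2]  zeros at y ∈ ∅
  x = 4: [0↦4, 1↦3, 2↦4, 3↦1, 4↦3]  zeros at y ∈ ∅
Collecting zeros: affine points = {(0, 0), (0, 3), (1, 4), (2, 0), (2, 3)}.
Total count |C(F_5)_aff| = 5.


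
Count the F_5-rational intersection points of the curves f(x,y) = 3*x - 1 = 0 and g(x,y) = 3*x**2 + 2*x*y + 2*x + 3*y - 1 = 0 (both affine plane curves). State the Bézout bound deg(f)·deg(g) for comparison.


Common zeros: {(2, 0)}; count = 1; Bézout bound = 2.

deg(f) = 1, deg(g) = 2, so Bézout bound = 2.
Scan x ∈ F_5. For each x, list the y ∈ F_5 with f(x, y) ≡ 0 and those with g(x, y) ≡ 0 (mod 5); the common zeros in that column are the intersection.
  x = 0: f ≡ 0 at y ∈ ∅; g ≡ 0 at y ∈ {2}; common: ∅.
  x = 1: f ≡ 0 at y ∈ ∅; g ≡ 0 at y ∈ ∅; common: ∅.
  x = 2: f ≡ 0 at y ∈ {0, 1, 2, 3, 4}; g ≡ 0 at y ∈ {0}; common: {0}.
  x = 3: f ≡ 0 at y ∈ ∅; g ≡ 0 at y ∈ {2}; common: ∅.
  x = 4: f ≡ 0 at y ∈ ∅; g ≡ 0 at y ∈ {0}; common: ∅.
Collecting: common zeros = {(2, 0)}, so the count is 1.
Comparison with the Bézout bound: 1 ≤ 2 = deg(f)·deg(g), as expected for curves with no common component (the affine F_5-count falls short of the bound because intersections may lie at infinity, over extension fields, or carry multiplicity).


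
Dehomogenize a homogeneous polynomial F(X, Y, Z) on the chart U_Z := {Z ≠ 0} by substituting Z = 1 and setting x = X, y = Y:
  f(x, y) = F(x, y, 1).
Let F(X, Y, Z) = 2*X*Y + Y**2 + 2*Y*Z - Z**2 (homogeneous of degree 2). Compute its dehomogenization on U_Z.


f(x, y) = 2*x*y + y**2 + 2*y - 1

On U_Z we set Z = 1. Each monomial c·X^i·Y^j·Z^k in F becomes c·x^i·y^j·1^k = c·x^i·y^j.
Substituting Z = 1: F(X, Y, 1) = 2*x*y + y**2 + 2*y - 1.
Note: deg(f) ≤ deg(F) = 2; strict inequality happens when F is divisible by Z (lost terms).


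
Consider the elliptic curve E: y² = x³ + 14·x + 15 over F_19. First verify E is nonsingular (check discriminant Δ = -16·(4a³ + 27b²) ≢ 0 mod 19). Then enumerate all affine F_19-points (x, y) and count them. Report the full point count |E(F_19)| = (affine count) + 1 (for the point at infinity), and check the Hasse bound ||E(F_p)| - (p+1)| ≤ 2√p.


Affine points = {(1, 7), (1, 12), (5, 1), (5, 18), (6, 7), (6, 12), (7, 0), (12, 7), (12, 12), (13, 0), (15, 3), (15, 16), (17, 6), (17, 13), (18, 0)}; affine count = 15; |E(F_19)| = 16.

Discriminant check: Δ ∝ 4a³ + 27b² = 4·14³ + 27·15² = 4·2744 + 27·225 ≡ 8 (mod 19). Nonzero ⇒ E is nonsingular.
For each x ∈ F_19, compute rhs = x³ + 14·x + 15 mod 19, then count y ∈ F_19 with y² ≡ rhs.
  x = 0: rhs = 15, matching y values: none (0 points).
  x = 1: rhs = 11, matching y values: 7, 12 (2 points).
  x = 2: rhs = 13, matching y values: none (0 points).
  x = 3: rhs = 8, matching y values: none (0 points).
  x = 4: rhs = 2, matching y values: none (0 points).
  x = 5: rhs = 1, matching y values: 1, 18 (2 points).
  x = 6: rhs = 11, matching y values: 7, 12 (2 points).
  x = 7: rhs = 0, matching y values: 0 (1 points).
  x = 8: rhs = 12, matching y values: none (0 points).
  x = 9: rhs = 15, matching y values: none (0 points).
  x = 10: rhs = 15, matching y values: none (0 points).
  x = 11: rhs = 18, matching y values: none (0 points).
  x = 12: rhs = 11, matching y values: 7, 12 (2 points).
  x = 13: rhs = 0, matching y values: 0 (1 points).
  x = 14: rhs = 10, matching y values: none (0 points).
  x = 15: rhs = 9, matching y values: 3, 16 (2 points).
  x = 16: rhs = 3, matching y values: none (0 points).
  x = 17: rhs = 17, matching y values: 6, 13 (2 points).
  x = 18: rhs = 0, matching y values: 0 (1 points).
Total affine count: 15.
Full point count |E(F_19)| = 15 + 1 = 16.
Hasse bound: |16 − (19+1)| = |-4| = 4 ≤ 2√19 ≈ 8.7178 ✓.


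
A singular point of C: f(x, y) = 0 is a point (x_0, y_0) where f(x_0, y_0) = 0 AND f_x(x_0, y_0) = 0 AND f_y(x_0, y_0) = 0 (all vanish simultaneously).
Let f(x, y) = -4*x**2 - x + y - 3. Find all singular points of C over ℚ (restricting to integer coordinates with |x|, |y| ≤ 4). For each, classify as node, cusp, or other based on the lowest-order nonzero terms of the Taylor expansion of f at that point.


No singular points in the scanned grid; C is smooth there.

Compute partial derivatives:
  f_x = -8*x - 1.
  f_y = 1.
f_y = 1 is a nonzero constant, so f_y never vanishes: no point (x, y) can satisfy f = f_x = f_y = 0. In particular no (x, y) ∈ {−4, ..., 4}² is singular; the curve is smooth.


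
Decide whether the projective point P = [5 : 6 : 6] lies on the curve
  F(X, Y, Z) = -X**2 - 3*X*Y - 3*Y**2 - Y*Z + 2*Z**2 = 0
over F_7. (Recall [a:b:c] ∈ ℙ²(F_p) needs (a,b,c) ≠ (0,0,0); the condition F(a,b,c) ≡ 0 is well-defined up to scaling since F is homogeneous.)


F(5,6,6) ≡ 2 (mod 7); P is NOT on the curve.

Evaluate F(5, 6, 6) term-by-term (mod 7).
  -X**2 ↦ -1·25·1·1 = -25
  -3*X*Y ↦ -3·5·6·1 = -90
  -3*Y**2 ↦ -3·1·36·1 = -108
  -Y*Z ↦ -1·1·6·6 = -36
  2*Z**2 ↦ 2·1·1·36 = 72
Sum: F(5, 6, 6) = (-25) + (-90) + (-108) + (-36) + (72) = -187.
Reducing mod 7: -187 ≡ 2 (mod 7).
Since F(a, b, c) ≡ 2 ≠ 0 (mod 7), P does NOT lie on the curve.


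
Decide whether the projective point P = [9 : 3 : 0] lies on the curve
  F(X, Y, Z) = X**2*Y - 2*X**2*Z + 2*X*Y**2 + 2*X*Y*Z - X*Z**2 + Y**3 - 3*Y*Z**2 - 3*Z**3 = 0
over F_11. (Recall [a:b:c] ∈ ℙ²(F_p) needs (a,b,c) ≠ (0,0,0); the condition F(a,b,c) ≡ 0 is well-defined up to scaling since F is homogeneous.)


F(9,3,0) ≡ 3 (mod 11); P is NOT on the curve.

Evaluate F(9, 3, 0) term-by-term (mod 11).
  X**2*Y ↦ 1·81·3·1 = 243
  -2*X**2*Z ↦ -2·81·1·0 = 0
  2*X*Y**2 ↦ 2·9·9·1 = 162
  2*X*Y*Z ↦ 2·9·3·0 = 0
  -X*Z**2 ↦ -1·9·1·0 = 0
  Y**3 ↦ 1·1·27·1 = 27
  -3*Y*Z**2 ↦ -3·1·3·0 = 0
  -3*Z**3 ↦ -3·1·1·0 = 0
Sum: F(9, 3, 0) = (243) + (0) + (162) + (0) + (0) + (27) + (0) + (0) = 432.
Reducing mod 11: 432 ≡ 3 (mod 11).
Since F(a, b, c) ≡ 3 ≠ 0 (mod 11), P does NOT lie on the curve.


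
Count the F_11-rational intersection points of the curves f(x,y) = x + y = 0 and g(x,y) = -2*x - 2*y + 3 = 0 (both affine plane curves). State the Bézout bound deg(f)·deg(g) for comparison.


Common zeros: ∅; count = 0; Bézout bound = 1.

deg(f) = 1, deg(g) = 1, so Bézout bound = 1.
Scan x ∈ F_11. For each x, list the y ∈ F_11 with f(x, y) ≡ 0 and those with g(x, y) ≡ 0 (mod 11); the common zeros in that column are the intersection.
  x = 0: f ≡ 0 at y ∈ {0}; g ≡ 0 at y ∈ {7}; common: ∅.
  x = 1: f ≡ 0 at y ∈ {10}; g ≡ 0 at y ∈ {6}; common: ∅.
  x = 2: f ≡ 0 at y ∈ {9}; g ≡ 0 at y ∈ {5}; common: ∅.
  x = 3: f ≡ 0 at y ∈ {8}; g ≡ 0 at y ∈ {4}; common: ∅.
  x = 4: f ≡ 0 at y ∈ {7}; g ≡ 0 at y ∈ {3}; common: ∅.
  x = 5: f ≡ 0 at y ∈ {6}; g ≡ 0 at y ∈ {2}; common: ∅.
  x = 6: f ≡ 0 at y ∈ {5}; g ≡ 0 at y ∈ {1}; common: ∅.
  x = 7: f ≡ 0 at y ∈ {4}; g ≡ 0 at y ∈ {0}; common: ∅.
  x = 8: f ≡ 0 at y ∈ {3}; g ≡ 0 at y ∈ {10}; common: ∅.
  x = 9: f ≡ 0 at y ∈ {2}; g ≡ 0 at y ∈ {9}; common: ∅.
  x = 10: f ≡ 0 at y ∈ {1}; g ≡ 0 at y ∈ {8}; common: ∅.
Collecting: common zeros = ∅, so the count is 0.
Comparison with the Bézout bound: 0 ≤ 1 = deg(f)·deg(g), as expected for curves with no common component (the affine F_11-count falls short of the bound because intersections may lie at infinity, over extension fields, or carry multiplicity).


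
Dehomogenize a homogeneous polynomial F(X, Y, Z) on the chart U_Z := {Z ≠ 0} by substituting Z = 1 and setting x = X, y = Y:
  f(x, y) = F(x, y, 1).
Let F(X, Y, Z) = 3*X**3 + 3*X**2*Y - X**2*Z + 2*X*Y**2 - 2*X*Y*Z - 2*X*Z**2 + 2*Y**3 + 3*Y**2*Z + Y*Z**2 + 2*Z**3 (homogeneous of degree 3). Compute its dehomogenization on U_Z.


f(x, y) = 3*x**3 + 3*x**2*y - x**2 + 2*x*y**2 - 2*x*y - 2*x + 2*y**3 + 3*y**2 + y + 2

On U_Z we set Z = 1. Each monomial c·X^i·Y^j·Z^k in F becomes c·x^i·y^j·1^k = c·x^i·y^j.
Substituting Z = 1: F(X, Y, 1) = 3*x**3 + 3*x**2*y - x**2 + 2*x*y**2 - 2*x*y - 2*x + 2*y**3 + 3*y**2 + y + 2.
Note: deg(f) ≤ deg(F) = 3; strict inequality happens when F is divisible by Z (lost terms).


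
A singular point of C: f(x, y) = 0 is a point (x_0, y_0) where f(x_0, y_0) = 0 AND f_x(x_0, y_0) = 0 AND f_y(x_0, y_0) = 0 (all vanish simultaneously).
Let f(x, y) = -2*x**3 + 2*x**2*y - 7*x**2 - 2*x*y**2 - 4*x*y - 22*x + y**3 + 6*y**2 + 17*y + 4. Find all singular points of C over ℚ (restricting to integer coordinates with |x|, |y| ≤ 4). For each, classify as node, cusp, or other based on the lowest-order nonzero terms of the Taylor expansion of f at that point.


Singular points: {(-2, -3)}; classification: node.

Compute partial derivatives:
  f_x = -6*x**2 + 4*x*y - 14*x - 2*y**2 - 4*y - 22.
  f_y = 2*x**2 - 4*x*y - 4*x + 3*y**2 + 12*y + 17.
Scan x_0 ∈ {−4, ..., 4}. For each x_0, f_y(x_0, y) is a polynomial in y; find its integer roots y ∈ {−4, ..., 4}, then test f_x and f at those candidates.
  x = -4: f_y(-4, y) = 3*y**2 + 28*y + 65; no integer root y with |y| ≤ 4.
  x = -3: f_y(-3, y) = 3*y**2 + 24*y + 47; no integer root y with |y| ≤ 4.
  x = -2: f_y(-2, y) = 3*y**2 + 20*y + 33; vanishes at y ∈ {-3}. (-2, -3): f_x = 0, f = 0 — SINGULAR.
  x = -1: f_y(-1, y) = 3*y**2 + 16*y + 23; no integer root y with |y| ≤ 4.
  x = 0: f_y(0, y) = 3*y**2 + 12*y + 17; no integer root y with |y| ≤ 4.
  x = 1: f_y(1, y) = 3*y**2 + 8*y + 15; no integer root y with |y| ≤ 4.
  x = 2: f_y(2, y) = 3*y**2 + 4*y + 17; no integer root y with |y| ≤ 4.
  x = 3: f_y(3, y) = 3*y**2 + 23; no integer root y with |y| ≤ 4.
  x = 4: f_y(4, y) = 3*y**2 - 4*y + 33; no integer root y with |y| ≤ 4.
Only singular point on the grid: (-2, -3).
Classify: substitute x = -2 + u, y = -3 + v and expand: f = -2*u**3 + 2*u**2*v - u**2 - 2*u*v**2 + v**3 + v**2.
No constant or linear terms (consistent with a singular point). Quadratic part: -u**2 + v**2. Cubic part: -2*u**3 + 2*u**2*v - 2*u*v**2 + v**3.
The quadratic part v**2 - u**2 = (v − u)(v + u) splits into two distinct linear factors, so there are two distinct tangent lines y − -3 = ±(x − -2) — this is a node (ordinary double point).
Classification: node.


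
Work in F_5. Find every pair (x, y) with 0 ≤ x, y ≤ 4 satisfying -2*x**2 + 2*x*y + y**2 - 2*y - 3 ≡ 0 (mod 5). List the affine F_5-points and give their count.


Affine F_5-points: {(0, 3), (0, 4), (1, 0), (3, 3), (4, 0), (4, 4)}; count = 6.

For each of the 25 pairs (x, y) ∈ F_5², evaluate f(x, y) mod 5. Record the zeros.
  x = 0: [0↦2, 1↦1, 2↦2, 3↦0, 4↦0]  zeros at y ∈ {3, 4}
  x = 1: [0↦0, 1↦1, 2↦4, 3↦4, 4↦1]  zeros at y ∈ {0}
  x = 2: [0↦4, 1↦2, 2↦2, 3↦4, 4↦3]  zeros at y ∈ ∅
  x = 3: [0↦4, 1↦4, 2↦1, 3↦0, 4↦1]  zeros at y ∈ {3}
  x = 4: [0↦0, 1↦2, 2↦1, 3↦2, 4↦0]  zeros at y ∈ {0, 4}
Collecting zeros: affine points = {(0, 3), (0, 4), (1, 0), (3, 3), (4, 0), (4, 4)}.
Total count |C(F_5)_aff| = 6.


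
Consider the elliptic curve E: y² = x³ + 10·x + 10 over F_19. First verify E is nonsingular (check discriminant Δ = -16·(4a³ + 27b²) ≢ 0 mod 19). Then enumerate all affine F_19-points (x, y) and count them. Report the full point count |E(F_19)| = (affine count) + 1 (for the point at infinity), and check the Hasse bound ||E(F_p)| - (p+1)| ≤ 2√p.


Affine points = {(2, 0), (4, 0), (6, 1), (6, 18), (7, 9), (7, 10), (11, 8), (11, 11), (13, 0), (14, 5), (14, 14), (15, 1), (15, 18), (17, 1), (17, 18)}; affine count = 15; |E(F_19)| = 16.

Discriminant check: Δ ∝ 4a³ + 27b² = 4·10³ + 27·10² = 4·1000 + 27·100 ≡ 12 (mod 19). Nonzero ⇒ E is nonsingular.
For each x ∈ F_19, compute rhs = x³ + 10·x + 10 mod 19, then count y ∈ F_19 with y² ≡ rhs.
  x = 0: rhs = 10, matching y values: none (0 points).
  x = 1: rhs = 2, matching y values: none (0 points).
  x = 2: rhs = 0, matching y values: 0 (1 points).
  x = 3: rhs = 10, matching y values: none (0 points).
  x = 4: rhs = 0, matching y values: 0 (1 points).
  x = 5: rhs = 14, matching y values: none (0 points).
  x = 6: rhs = 1, matching y values: 1, 18 (2 points).
  x = 7: rhs = 5, matching y values: 9, 10 (2 points).
  x = 8: rhs = 13, matching y values: none (0 points).
  x = 9: rhs = 12, matching y values: none (0 points).
  x = 10: rhs = 8, matching y values: none (0 points).
  x = 11: rhs = 7, matching y values: 8, 11 (2 points).
  x = 12: rhs = 15, matching y values: none (0 points).
  x = 13: rhs = 0, matching y values: 0 (1 points).
  x = 14: rhs = 6, matching y values: 5, 14 (2 points).
  x = 15: rhs = 1, matching y values: 1, 18 (2 points).
  x = 16: rhs = 10, matching y values: none (0 points).
  x = 17: rhs = 1, matching y values: 1, 18 (2 points).
  x = 18: rhs = 18, matching y values: none (0 points).
Total affine count: 15.
Full point count |E(F_19)| = 15 + 1 = 16.
Hasse bound: |16 − (19+1)| = |-4| = 4 ≤ 2√19 ≈ 8.7178 ✓.


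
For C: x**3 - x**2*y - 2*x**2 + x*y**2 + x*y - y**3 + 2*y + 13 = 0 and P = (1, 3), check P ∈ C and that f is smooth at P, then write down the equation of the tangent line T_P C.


Tangent line at P: 5*x - 19*y + 52 = 0.

Step 1: f(1, 3) = 0, so P lies on C.
Step 2: partial derivatives
  f_x(x, y) = 3*x**2 - 2*x*y - 4*x + y**2 + y, f_y(x, y) = -x**2 + 2*x*y + x - 3*y**2 + 2.
  f_x(P) = 5, f_y(P) = -19 (gradient nonzero, so P is smooth).
Step 3: tangent line at P: 5·(x − 1) + -19·(y − 3) = 0.
Expanding: 5*x - 19*y + 52 = 0.


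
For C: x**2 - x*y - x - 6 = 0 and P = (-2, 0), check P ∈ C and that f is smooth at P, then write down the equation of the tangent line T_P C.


Tangent line at P: -5*x + 2*y - 10 = 0.

Step 1: f(-2, 0) = 0, so P lies on C.
Step 2: partial derivatives
  f_x(x, y) = 2*x - y - 1, f_y(x, y) = -x.
  f_x(P) = -5, f_y(P) = 2 (gradient nonzero, so P is smooth).
Step 3: tangent line at P: -5·(x − -2) + 2·(y − 0) = 0.
Expanding: -5*x + 2*y - 10 = 0.


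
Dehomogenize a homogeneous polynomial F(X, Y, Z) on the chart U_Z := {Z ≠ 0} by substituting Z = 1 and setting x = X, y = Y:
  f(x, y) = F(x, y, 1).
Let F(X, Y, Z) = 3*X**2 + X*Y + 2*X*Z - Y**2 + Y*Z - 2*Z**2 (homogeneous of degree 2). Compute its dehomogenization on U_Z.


f(x, y) = 3*x**2 + x*y + 2*x - y**2 + y - 2

On U_Z we set Z = 1. Each monomial c·X^i·Y^j·Z^k in F becomes c·x^i·y^j·1^k = c·x^i·y^j.
Substituting Z = 1: F(X, Y, 1) = 3*x**2 + x*y + 2*x - y**2 + y - 2.
Note: deg(f) ≤ deg(F) = 2; strict inequality happens when F is divisible by Z (lost terms).


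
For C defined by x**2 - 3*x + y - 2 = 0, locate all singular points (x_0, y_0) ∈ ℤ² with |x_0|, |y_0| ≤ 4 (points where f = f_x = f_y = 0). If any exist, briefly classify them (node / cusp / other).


No singular points in the scanned grid; C is smooth there.

Compute partial derivatives:
  f_x = 2*x - 3.
  f_y = 1.
f_y = 1 is a nonzero constant, so f_y never vanishes: no point (x, y) can satisfy f = f_x = f_y = 0. In particular no (x, y) ∈ {−4, ..., 4}² is singular; the curve is smooth.


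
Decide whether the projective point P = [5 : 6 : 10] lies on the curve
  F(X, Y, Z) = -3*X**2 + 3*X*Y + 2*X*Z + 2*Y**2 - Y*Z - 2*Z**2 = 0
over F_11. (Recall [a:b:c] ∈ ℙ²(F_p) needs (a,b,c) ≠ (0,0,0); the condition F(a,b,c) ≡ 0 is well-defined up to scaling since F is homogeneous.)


F(5,6,10) ≡ 4 (mod 11); P is NOT on the curve.

Evaluate F(5, 6, 10) term-by-term (mod 11).
  -3*X**2 ↦ -3·25·1·1 = -75
  3*X*Y ↦ 3·5·6·1 = 90
  2*X*Z ↦ 2·5·1·10 = 100
  2*Y**2 ↦ 2·1·36·1 = 72
  -Y*Z ↦ -1·1·6·10 = -60
  -2*Z**2 ↦ -2·1·1·100 = -200
Sum: F(5, 6, 10) = (-75) + (90) + (100) + (72) + (-60) + (-200) = -73.
Reducing mod 11: -73 ≡ 4 (mod 11).
Since F(a, b, c) ≡ 4 ≠ 0 (mod 11), P does NOT lie on the curve.


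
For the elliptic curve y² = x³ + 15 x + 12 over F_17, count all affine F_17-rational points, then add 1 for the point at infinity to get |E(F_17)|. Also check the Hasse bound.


Affine points = {(2, 4), (2, 13), (3, 4), (3, 13), (4, 0), (5, 5), (5, 12), (7, 1), (7, 16), (8, 7), (8, 10), (9, 3), (9, 14), (12, 4), (12, 13), (14, 5), (14, 12), (15, 5), (15, 12), (16, 8), (16, 9)}; affine count = 21; |E(F_17)| = 22.

Discriminant check: Δ ∝ 4a³ + 27b² = 4·15³ + 27·12² = 4·3375 + 27·144 ≡ 14 (mod 17). Nonzero ⇒ E is nonsingular.
For each x ∈ F_17, compute rhs = x³ + 15·x + 12 mod 17, then count y ∈ F_17 with y² ≡ rhs.
  x = 0: rhs = 12, matching y values: none (0 points).
  x = 1: rhs = 11, matching y values: none (0 points).
  x = 2: rhs = 16, matching y values: 4, 13 (2 points).
  x = 3: rhs = 16, matching y values: 4, 13 (2 points).
  x = 4: rhs = 0, matching y values: 0 (1 points).
  x = 5: rhs = 8, matching y values: 5, 12 (2 points).
  x = 6: rhs = 12, matching y values: none (0 points).
  x = 7: rhs = 1, matching y values: 1, 16 (2 points).
  x = 8: rhs = 15, matching y values: 7, 10 (2 points).
  x = 9: rhs = 9, matching y values: 3, 14 (2 points).
  x = 10: rhs = 6, matching y values: none (0 points).
  x = 11: rhs = 12, matching y values: none (0 points).
  x = 12: rhs = 16, matching y values: 4, 13 (2 points).
  x = 13: rhs = 7, matching y values: none (0 points).
  x = 14: rhs = 8, matching y values: 5, 12 (2 points).
  x = 15: rhs = 8, matching y values: 5, 12 (2 points).
  x = 16: rhs = 13, matching y values: 8, 9 (2 points).
Total affine count: 21.
Full point count |E(F_17)| = 21 + 1 = 22.
Hasse bound: |22 − (17+1)| = |4| = 4 ≤ 2√17 ≈ 8.2462 ✓.


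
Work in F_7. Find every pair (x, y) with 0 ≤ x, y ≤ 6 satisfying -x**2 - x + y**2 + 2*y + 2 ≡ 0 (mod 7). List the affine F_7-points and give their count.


Affine F_7-points: {(1, 0), (1, 5), (3, 1), (3, 4), (5, 0), (5, 5)}; count = 6.

For each of the 49 pairs (x, y) ∈ F_7², evaluate f(x, y) mod 7. Record the zeros.
  x = 0: [0↦2, 1↦5, 2↦3, 3↦3, 4↦5, 5↦2, 6↦1]  zeros at y ∈ ∅
  x = 1: [0↦0, 1↦3, 2↦1, 3↦1, 4↦3, 5↦0, 6↦6]  zeros at y ∈ {0, 5}
  x = 2: [0↦3, 1↦6, 2↦4, 3↦4, 4↦6, 5↦3, 6↦2]  zeros at y ∈ ∅
  x = 3: [0↦4, 1↦0, 2↦5, 3↦5, 4↦0, 5↦4, 6↦3]  zeros at y ∈ {1, 4}
  x = 4: [0↦3, 1↦6, 2↦4, 3↦4, 4↦6, 5↦3, 6↦2]  zeros at y ∈ ∅
  x = 5: [0↦0, 1↦3, 2↦1, 3↦1, 4↦3, 5↦0, 6↦6]  zeros at y ∈ {0, 5}
  x = 6: [0↦2, 1↦5, 2↦3, 3↦3, 4↦5, 5↦2, 6↦1]  zeros at y ∈ ∅
Collecting zeros: affine points = {(1, 0), (1, 5), (3, 1), (3, 4), (5, 0), (5, 5)}.
Total count |C(F_7)_aff| = 6.


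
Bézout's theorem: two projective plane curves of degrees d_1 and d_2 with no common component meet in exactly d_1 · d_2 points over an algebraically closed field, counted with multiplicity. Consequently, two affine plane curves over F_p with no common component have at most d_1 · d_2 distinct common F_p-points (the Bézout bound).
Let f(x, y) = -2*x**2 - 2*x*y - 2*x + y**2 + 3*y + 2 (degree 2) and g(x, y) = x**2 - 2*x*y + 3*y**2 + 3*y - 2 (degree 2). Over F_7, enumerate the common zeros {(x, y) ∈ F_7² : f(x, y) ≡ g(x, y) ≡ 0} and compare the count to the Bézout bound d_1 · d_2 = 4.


Common zeros: {(4, 4)}; count = 1; Bézout bound = 4.

deg(f) = 2, deg(g) = 2, so Bézout bound = 4.
Scan x ∈ F_7. For each x, list the y ∈ F_7 with f(x, y) ≡ 0 and those with g(x, y) ≡ 0 (mod 7); the common zeros in that column are the intersection.
  x = 0: f ≡ 0 at y ∈ {5, 6}; g ≡ 0 at y ∈ ∅; common: ∅.
  x = 1: f ≡ 0 at y ∈ {1, 5}; g ≡ 0 at y ∈ ∅; common: ∅.
  x = 2: f ≡ 0 at y ∈ ∅; g ≡ 0 at y ∈ ∅; common: ∅.
  x = 3: f ≡ 0 at y ∈ ∅; g ≡ 0 at y ∈ {0, 1}; common: ∅.
  x = 4: f ≡ 0 at y ∈ {1, 4}; g ≡ 0 at y ∈ {0, 4}; common: {4}.
  x = 5: f ≡ 0 at y ∈ {3, 4}; g ≡ 0 at y ∈ {2, 5}; common: ∅.
  x = 6: f ≡ 0 at y ∈ ∅; g ≡ 0 at y ∈ {1, 2}; common: ∅.
Collecting: common zeros = {(4, 4)}, so the count is 1.
Comparison with the Bézout bound: 1 ≤ 4 = deg(f)·deg(g), as expected for curves with no common component (the affine F_7-count falls short of the bound because intersections may lie at infinity, over extension fields, or carry multiplicity).
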